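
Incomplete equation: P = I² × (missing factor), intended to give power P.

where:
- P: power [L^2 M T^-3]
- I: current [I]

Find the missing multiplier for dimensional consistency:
R (resistance), dimensions [I^-2 L^2 M T^-3]

P has dimensions [L^2 M T^-3] and I² has dimensions [I^2].
The missing factor must have dimensions [L^2 M T^-3] / [I^2] = [I^-2 L^2 M T^-3], i.e. resistance (R).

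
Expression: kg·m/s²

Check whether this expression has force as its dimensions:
Yes

The expression kg·m/s² has dimensions [L M T^-2], which is exactly force [L M T^-2].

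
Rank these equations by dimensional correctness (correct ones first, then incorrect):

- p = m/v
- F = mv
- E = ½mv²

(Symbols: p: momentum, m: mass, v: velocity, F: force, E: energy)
Dimensionally correct: E = ½mv²
Dimensionally incorrect: p = m/v, F = mv
Ordered (correct first, then incorrect): E = ½mv², p = m/v, F = mv

- p = m/v: LHS [L M T^-1], RHS [L^-1 M T] → incorrect ✗
- F = mv: LHS [L M T^-2], RHS [L M T^-1] → incorrect ✗
- E = ½mv²: LHS [L^2 M T^-2], RHS [L^2 M T^-2] → correct ✓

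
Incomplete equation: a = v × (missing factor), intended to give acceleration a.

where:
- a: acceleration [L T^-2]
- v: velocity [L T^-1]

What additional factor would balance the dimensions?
1/t (inverse time), dimensions [T^-1]

a has dimensions [L T^-2] and v has dimensions [L T^-1].
The missing factor must have dimensions [L T^-2] / [L T^-1] = [T^-1], i.e. inverse time (1/t).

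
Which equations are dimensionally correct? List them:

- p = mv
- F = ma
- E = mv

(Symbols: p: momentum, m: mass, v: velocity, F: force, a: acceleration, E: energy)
Dimensionally correct: p = mv, F = ma
Dimensionally incorrect: E = mv
Ordered (correct first, then incorrect): p = mv, F = ma, E = mv

- p = mv: LHS [L M T^-1], RHS [L M T^-1] → correct ✓
- F = ma: LHS [L M T^-2], RHS [L M T^-2] → correct ✓
- E = mv: LHS [L^2 M T^-2], RHS [L M T^-1] → incorrect ✗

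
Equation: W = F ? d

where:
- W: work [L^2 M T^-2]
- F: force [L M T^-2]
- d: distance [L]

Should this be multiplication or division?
multiplication (×): W = F × d

W [L^2 M T^-2]; F [L M T^-2]; d [L].
F × d → [L^2 M T^-2] ✓
F ÷ d → [M T^-2] ✗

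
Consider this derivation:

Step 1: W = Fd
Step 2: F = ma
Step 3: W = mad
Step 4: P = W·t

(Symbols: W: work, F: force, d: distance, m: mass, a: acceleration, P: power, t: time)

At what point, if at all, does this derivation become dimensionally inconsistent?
Step 4

Step 1: W = Fd → LHS [L^2 M T^-2], RHS [L^2 M T^-2] ✓
Step 2: F = ma → LHS [L M T^-2], RHS [L M T^-2] ✓
Step 3: W = mad → LHS [L^2 M T^-2], RHS [L^2 M T^-2] ✓
Step 4: P = W·t → LHS [L^2 M T^-3], RHS [L^2 M T^-1] ✗

The first dimensional inconsistency appears in step 4: P = W·t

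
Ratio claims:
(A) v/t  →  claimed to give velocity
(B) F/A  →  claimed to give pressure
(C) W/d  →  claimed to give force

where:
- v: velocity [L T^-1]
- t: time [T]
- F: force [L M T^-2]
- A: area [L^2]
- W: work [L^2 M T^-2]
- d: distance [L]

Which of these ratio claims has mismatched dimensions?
(A) v/t does not give velocity

(A) v/t: [L T^-2] ≠ velocity [L T^-1] ✗
(B) F/A: [L^-1 M T^-2] = pressure [L^-1 M T^-2] ✓
(C) W/d: [L M T^-2] = force [L M T^-2] ✓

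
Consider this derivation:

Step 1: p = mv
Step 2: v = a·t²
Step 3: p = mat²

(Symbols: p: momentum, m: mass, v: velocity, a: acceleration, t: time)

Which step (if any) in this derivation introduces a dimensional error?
Step 2

Step 1: p = mv → LHS [L M T^-1], RHS [L M T^-1] ✓
Step 2: v = a·t² → LHS [L T^-1], RHS [L] ✗

The first dimensional inconsistency appears in step 2: v = a·t²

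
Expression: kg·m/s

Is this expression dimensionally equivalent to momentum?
Yes

The expression kg·m/s has dimensions [L M T^-1], which is exactly momentum [L M T^-1].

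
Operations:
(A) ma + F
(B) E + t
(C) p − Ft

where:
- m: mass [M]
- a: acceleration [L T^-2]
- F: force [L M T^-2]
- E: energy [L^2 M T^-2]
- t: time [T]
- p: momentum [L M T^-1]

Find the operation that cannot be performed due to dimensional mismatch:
(B) E + t

(A) ma + F: ma [L M T^-2] and F [L M T^-2] — same dimensions ✓
(B) E + t: E [L^2 M T^-2] and t [T] — different dimensions cannot be added/subtracted ✗
(C) p − Ft: p [L M T^-1] and Ft [L M T^-1] — same dimensions ✓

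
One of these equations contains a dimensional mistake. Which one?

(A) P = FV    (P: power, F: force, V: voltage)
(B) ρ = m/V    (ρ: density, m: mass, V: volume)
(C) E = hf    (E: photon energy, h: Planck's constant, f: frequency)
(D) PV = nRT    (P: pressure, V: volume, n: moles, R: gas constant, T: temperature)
(A) P = FV

The equation (A) P = FV is dimensionally incorrect.

LHS (P): [L^2 M T^-3]
RHS (FV): [I^-1 L^3 M^2 T^-5] ✗

The dimensions do not match. The other three equations balance.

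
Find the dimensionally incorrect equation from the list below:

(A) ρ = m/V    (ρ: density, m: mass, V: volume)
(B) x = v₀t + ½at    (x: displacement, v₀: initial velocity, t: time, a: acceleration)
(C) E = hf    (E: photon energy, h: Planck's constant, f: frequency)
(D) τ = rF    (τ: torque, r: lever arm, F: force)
(B) x = v₀t + ½at

The equation (B) x = v₀t + ½at is dimensionally incorrect.

LHS (x): [L]
RHS terms:
  - v₀t: [L] ✓
  - ½at: [L T^-1] ✗ (does not match LHS)

The dimensions do not match. The other three equations balance.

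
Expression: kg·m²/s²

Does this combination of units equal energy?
Yes

The expression kg·m²/s² has dimensions [L^2 M T^-2], which is exactly energy [L^2 M T^-2].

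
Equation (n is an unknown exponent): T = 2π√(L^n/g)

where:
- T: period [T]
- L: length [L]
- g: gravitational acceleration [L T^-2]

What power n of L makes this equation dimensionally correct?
n = 1

T has dimensions [T]; L has dimensions [L].
With n = 1: 2π√(L^1/g) has dimensions [T], matching the LHS ✓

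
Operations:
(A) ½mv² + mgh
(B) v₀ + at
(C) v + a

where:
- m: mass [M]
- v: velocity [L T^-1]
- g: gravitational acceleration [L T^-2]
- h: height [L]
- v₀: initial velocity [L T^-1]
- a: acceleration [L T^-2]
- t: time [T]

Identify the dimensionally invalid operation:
(C) v + a

(A) ½mv² + mgh: ½mv² [L^2 M T^-2] and mgh [L^2 M T^-2] — same dimensions ✓
(B) v₀ + at: v₀ [L T^-1] and at [L T^-1] — same dimensions ✓
(C) v + a: v [L T^-1] and a [L T^-2] — different dimensions cannot be added/subtracted ✗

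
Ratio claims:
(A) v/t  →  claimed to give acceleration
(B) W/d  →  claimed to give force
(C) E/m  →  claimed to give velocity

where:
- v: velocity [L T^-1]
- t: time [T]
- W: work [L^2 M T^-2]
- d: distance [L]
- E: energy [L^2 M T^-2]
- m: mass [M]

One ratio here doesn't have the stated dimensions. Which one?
(C) E/m does not give velocity

(A) v/t: [L T^-2] = acceleration [L T^-2] ✓
(B) W/d: [L M T^-2] = force [L M T^-2] ✓
(C) E/m: [L^2 T^-2] ≠ velocity [L T^-1] ✗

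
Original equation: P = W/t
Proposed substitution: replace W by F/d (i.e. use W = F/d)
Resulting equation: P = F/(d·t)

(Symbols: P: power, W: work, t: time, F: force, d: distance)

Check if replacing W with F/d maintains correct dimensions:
No

[W] = [L^2 M T^-2] and [F/d] = [M T^-2]. These differ, so the substitution replaces a quantity by one of different dimensions and the result P = F/(d·t) has LHS [L^2 M T^-3] vs RHS [M T^-3] — inconsistent.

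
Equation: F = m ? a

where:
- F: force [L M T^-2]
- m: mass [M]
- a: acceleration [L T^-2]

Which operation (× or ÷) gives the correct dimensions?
multiplication (×): F = m × a

F [L M T^-2]; m [M]; a [L T^-2].
m × a → [L M T^-2] ✓
m ÷ a → [L^-1 M T^2] ✗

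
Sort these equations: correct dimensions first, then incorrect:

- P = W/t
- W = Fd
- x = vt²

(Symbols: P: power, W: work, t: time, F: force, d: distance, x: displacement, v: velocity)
Dimensionally correct: P = W/t, W = Fd
Dimensionally incorrect: x = vt²
Ordered (correct first, then incorrect): P = W/t, W = Fd, x = vt²

- P = W/t: LHS [L^2 M T^-3], RHS [L^2 M T^-3] → correct ✓
- W = Fd: LHS [L^2 M T^-2], RHS [L^2 M T^-2] → correct ✓
- x = vt²: LHS [L], RHS [L T] → incorrect ✗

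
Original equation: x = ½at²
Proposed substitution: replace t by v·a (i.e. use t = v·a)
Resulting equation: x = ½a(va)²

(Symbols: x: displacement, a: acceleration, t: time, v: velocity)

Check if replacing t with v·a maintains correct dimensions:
No

[t] = [T] and [v·a] = [L^2 T^-3]. These differ, so the substitution replaces a quantity by one of different dimensions and the result x = ½a(va)² has LHS [L] vs RHS [L^5 T^-8] — inconsistent.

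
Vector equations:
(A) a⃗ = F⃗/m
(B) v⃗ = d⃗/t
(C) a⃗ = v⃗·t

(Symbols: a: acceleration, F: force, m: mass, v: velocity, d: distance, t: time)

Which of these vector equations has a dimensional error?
(C) a⃗ = v⃗·t

(A) a⃗ = F⃗/m: LHS [L T^-2], RHS [L T^-2] ✓ — force (vector) divided by mass (scalar)
(B) v⃗ = d⃗/t: LHS [L T^-1], RHS [L T^-1] ✓ — displacement (vector) divided by time (scalar)
(C) a⃗ = v⃗·t: LHS [L T^-2], RHS [L] ✗ — acceleration is velocity per time; should be v⃗/t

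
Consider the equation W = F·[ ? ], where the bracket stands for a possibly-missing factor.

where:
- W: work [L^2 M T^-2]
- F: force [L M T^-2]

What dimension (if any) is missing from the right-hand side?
[L] — length (e.g. a distance d)

W has dimensions [L^2 M T^-2]; F has dimensions [L M T^-2].
The bracketed factor must supply [L^2 M T^-2] / [L M T^-2] = [L].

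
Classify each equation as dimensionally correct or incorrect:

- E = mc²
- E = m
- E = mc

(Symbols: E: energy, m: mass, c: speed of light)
Dimensionally correct: E = mc²
Dimensionally incorrect: E = m, E = mc
Ordered (correct first, then incorrect): E = mc², E = m, E = mc

- E = mc²: LHS [L^2 M T^-2], RHS [L^2 M T^-2] → correct ✓
- E = m: LHS [L^2 M T^-2], RHS [M] → incorrect ✗
- E = mc: LHS [L^2 M T^-2], RHS [L M T^-1] → incorrect ✗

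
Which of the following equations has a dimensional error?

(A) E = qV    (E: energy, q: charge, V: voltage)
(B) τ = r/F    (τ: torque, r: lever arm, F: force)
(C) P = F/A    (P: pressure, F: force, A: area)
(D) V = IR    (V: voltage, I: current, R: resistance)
(B) τ = r/F

The equation (B) τ = r/F is dimensionally incorrect.

LHS (τ): [L^2 M T^-2]
RHS (r/F): [M^-1 T^2] ✗

The dimensions do not match. The other three equations balance.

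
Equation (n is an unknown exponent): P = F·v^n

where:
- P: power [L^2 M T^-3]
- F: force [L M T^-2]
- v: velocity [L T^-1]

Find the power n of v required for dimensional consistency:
n = 1

P has dimensions [L^2 M T^-3]; v has dimensions [L T^-1].
The rest of the RHS has dimensions [L M T^-2], so v^n must supply [L T^-1].
With n = 1: F·v^1 has dimensions [L^2 M T^-3], matching the LHS ✓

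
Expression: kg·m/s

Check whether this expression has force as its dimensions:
No

The expression kg·m/s has dimensions [L M T^-1], but force has dimensions [L M T^-2].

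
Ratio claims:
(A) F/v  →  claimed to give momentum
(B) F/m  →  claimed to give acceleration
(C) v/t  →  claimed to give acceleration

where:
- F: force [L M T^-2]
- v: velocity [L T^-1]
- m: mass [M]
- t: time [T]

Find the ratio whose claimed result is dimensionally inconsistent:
(A) F/v does not give momentum

(A) F/v: [M T^-1] ≠ momentum [L M T^-1] ✗
(B) F/m: [L T^-2] = acceleration [L T^-2] ✓
(C) v/t: [L T^-2] = acceleration [L T^-2] ✓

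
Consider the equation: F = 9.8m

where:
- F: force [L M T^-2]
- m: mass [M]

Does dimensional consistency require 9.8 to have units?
Yes

F has dimensions [L M T^-2], while m alone has dimensions [M]. For the equation to balance, the factor 9.8 must carry dimensions [L T^-2] — it is a dimensional constant (a numerical value of a physical quantity with its units suppressed), not a pure number.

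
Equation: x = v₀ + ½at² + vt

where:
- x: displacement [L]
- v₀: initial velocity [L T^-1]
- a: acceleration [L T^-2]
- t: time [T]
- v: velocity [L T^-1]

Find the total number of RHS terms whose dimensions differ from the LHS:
1

LHS x: [L]
- v₀: [L T^-1] ✗
- ½at²: [L] ✓
- vt: [L] ✓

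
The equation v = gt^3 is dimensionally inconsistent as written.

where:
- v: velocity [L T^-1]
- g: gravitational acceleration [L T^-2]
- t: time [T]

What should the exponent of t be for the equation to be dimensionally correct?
The exponent of t should be 1: v = gt

The LHS v has dimensions [L T^-1]; t has dimensions [T].
As written, the RHS gt^3 (exponent 3 on t) has dimensions [L T], which does not match.
With exponent 1, the RHS gt has dimensions [L T^-1], matching the LHS.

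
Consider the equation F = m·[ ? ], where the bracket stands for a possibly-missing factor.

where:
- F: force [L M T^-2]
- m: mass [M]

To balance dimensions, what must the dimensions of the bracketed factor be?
[L T^-2] — acceleration (e.g. a)

F has dimensions [L M T^-2]; m has dimensions [M].
The bracketed factor must supply [L M T^-2] / [M] = [L T^-2].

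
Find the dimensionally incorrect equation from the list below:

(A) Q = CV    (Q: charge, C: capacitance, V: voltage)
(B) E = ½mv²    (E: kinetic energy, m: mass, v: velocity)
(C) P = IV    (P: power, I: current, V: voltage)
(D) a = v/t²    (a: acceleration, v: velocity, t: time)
(D) a = v/t²

The equation (D) a = v/t² is dimensionally incorrect.

LHS (a): [L T^-2]
RHS (v/t²): [L T^-3] ✗

The dimensions do not match. The other three equations balance.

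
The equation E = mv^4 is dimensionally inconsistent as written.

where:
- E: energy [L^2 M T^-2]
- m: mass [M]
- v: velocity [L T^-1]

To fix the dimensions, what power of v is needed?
The exponent of v should be 2: E = mv^2

The LHS E has dimensions [L^2 M T^-2]; v has dimensions [L T^-1].
As written, the RHS mv^4 (exponent 4 on v) has dimensions [L^4 M T^-4], which does not match.
With exponent 2, the RHS mv^2 has dimensions [L^2 M T^-2], matching the LHS.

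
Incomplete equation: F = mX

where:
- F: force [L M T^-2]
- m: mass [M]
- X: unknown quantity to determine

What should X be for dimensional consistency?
X = a (acceleration), dimensions [L T^-2]

F has dimensions [L M T^-2]; the rest of the RHS (m) has dimensions [M].
So X must have dimensions [L T^-2] — X = a (acceleration).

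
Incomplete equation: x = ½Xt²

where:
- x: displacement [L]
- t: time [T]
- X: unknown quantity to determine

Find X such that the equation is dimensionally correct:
X = a (acceleration), dimensions [L T^-2]

x has dimensions [L]; the rest of the RHS (½ t²) has dimensions [T^2].
So X must have dimensions [L T^-2] — X = a (acceleration).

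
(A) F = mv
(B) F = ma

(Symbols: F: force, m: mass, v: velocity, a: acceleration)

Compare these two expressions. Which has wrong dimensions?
(A)

(A) F = mv: LHS [L M T^-2], RHS [L M T^-1] ✗
(B) F = ma: LHS [L M T^-2], RHS [L M T^-2] ✓

Expression (A) F = mv is dimensionally incorrect.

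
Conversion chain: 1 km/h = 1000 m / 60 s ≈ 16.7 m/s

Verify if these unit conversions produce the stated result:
The chain is incorrect (it contains an error).

Incorrect: 1 h = 3600 s, not 60 s (1 km/h ≈ 0.278 m/s)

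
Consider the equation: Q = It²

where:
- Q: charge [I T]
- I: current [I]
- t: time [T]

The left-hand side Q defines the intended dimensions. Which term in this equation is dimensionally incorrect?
The right-hand side term It²

Q has dimensions [I T], but It² has dimensions [I T^2], so the term It² is dimensionally wrong for Q.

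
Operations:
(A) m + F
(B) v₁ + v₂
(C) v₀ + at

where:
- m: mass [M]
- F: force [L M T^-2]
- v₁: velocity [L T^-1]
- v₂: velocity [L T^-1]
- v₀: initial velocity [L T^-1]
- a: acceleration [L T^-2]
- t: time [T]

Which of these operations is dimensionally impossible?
(A) m + F

(A) m + F: m [M] and F [L M T^-2] — different dimensions cannot be added/subtracted ✗
(B) v₁ + v₂: v₁ [L T^-1] and v₂ [L T^-1] — same dimensions ✓
(C) v₀ + at: v₀ [L T^-1] and at [L T^-1] — same dimensions ✓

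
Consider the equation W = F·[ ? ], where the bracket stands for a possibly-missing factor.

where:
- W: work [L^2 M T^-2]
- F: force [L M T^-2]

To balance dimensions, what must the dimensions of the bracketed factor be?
[L] — length (e.g. a distance d)

W has dimensions [L^2 M T^-2]; F has dimensions [L M T^-2].
The bracketed factor must supply [L^2 M T^-2] / [L M T^-2] = [L].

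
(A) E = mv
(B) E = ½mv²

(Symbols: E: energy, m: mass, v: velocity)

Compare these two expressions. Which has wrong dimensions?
(A)

(A) E = mv: LHS [L^2 M T^-2], RHS [L M T^-1] ✗
(B) E = ½mv²: LHS [L^2 M T^-2], RHS [L^2 M T^-2] ✓

Expression (A) E = mv is dimensionally incorrect.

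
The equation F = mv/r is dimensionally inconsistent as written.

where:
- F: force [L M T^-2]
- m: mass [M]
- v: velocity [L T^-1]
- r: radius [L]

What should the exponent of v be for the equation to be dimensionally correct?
The exponent of v should be 2: F = mv^2/r

The LHS F has dimensions [L M T^-2]; v has dimensions [L T^-1].
As written, the RHS mv/r (exponent 1 on v) has dimensions [M T^-1], which does not match.
With exponent 2, the RHS mv^2/r has dimensions [L M T^-2], matching the LHS.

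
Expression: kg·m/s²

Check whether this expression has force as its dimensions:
Yes

The expression kg·m/s² has dimensions [L M T^-2], which is exactly force [L M T^-2].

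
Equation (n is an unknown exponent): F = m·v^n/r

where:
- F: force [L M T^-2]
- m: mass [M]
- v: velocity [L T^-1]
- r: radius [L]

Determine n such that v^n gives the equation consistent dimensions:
n = 2

F has dimensions [L M T^-2]; v has dimensions [L T^-1].
The rest of the RHS has dimensions [L^-1 M], so v^n must supply [L^2 T^-2].
With n = 2: m·v^2/r has dimensions [L M T^-2], matching the LHS ✓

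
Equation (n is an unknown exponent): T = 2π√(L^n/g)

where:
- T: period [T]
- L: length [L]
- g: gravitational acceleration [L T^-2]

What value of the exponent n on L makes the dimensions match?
n = 1

T has dimensions [T]; L has dimensions [L].
With n = 1: 2π√(L^1/g) has dimensions [T], matching the LHS ✓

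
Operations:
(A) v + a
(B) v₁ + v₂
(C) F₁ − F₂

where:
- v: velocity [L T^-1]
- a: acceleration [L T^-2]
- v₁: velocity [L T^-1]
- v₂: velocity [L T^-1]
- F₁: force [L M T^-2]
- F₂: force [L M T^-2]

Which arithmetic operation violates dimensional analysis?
(A) v + a

(A) v + a: v [L T^-1] and a [L T^-2] — different dimensions cannot be added/subtracted ✗
(B) v₁ + v₂: v₁ [L T^-1] and v₂ [L T^-1] — same dimensions ✓
(C) F₁ − F₂: F₁ [L M T^-2] and F₂ [L M T^-2] — same dimensions ✓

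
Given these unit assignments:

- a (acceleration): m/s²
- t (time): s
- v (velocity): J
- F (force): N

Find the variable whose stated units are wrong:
v

The variable v (velocity) should have units m/s, not J.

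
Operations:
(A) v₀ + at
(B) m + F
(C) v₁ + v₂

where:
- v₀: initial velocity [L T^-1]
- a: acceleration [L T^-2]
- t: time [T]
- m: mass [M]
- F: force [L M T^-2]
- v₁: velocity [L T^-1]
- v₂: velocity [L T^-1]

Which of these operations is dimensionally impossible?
(B) m + F

(A) v₀ + at: v₀ [L T^-1] and at [L T^-1] — same dimensions ✓
(B) m + F: m [M] and F [L M T^-2] — different dimensions cannot be added/subtracted ✗
(C) v₁ + v₂: v₁ [L T^-1] and v₂ [L T^-1] — same dimensions ✓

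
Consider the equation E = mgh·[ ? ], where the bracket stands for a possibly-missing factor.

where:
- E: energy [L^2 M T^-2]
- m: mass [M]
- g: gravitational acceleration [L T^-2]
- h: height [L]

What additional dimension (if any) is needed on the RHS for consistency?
Nothing is missing — the bracketed factor must be dimensionless.

E has dimensions [L^2 M T^-2] and mgh already has dimensions [L^2 M T^-2], so E = mgh is dimensionally complete.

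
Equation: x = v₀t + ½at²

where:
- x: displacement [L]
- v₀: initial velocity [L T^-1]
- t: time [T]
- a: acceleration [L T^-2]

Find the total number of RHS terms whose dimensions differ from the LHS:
0

LHS x: [L]
- v₀t: [L] ✓
- ½at²: [L] ✓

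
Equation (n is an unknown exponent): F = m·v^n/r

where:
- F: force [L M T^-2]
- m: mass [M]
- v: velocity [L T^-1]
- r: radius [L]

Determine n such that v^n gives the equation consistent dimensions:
n = 2

F has dimensions [L M T^-2]; v has dimensions [L T^-1].
The rest of the RHS has dimensions [L^-1 M], so v^n must supply [L^2 T^-2].
With n = 2: m·v^2/r has dimensions [L M T^-2], matching the LHS ✓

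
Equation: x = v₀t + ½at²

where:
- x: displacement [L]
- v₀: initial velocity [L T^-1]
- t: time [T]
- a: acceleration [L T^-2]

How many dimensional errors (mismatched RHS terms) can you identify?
0

LHS x: [L]
- v₀t: [L] ✓
- ½at²: [L] ✓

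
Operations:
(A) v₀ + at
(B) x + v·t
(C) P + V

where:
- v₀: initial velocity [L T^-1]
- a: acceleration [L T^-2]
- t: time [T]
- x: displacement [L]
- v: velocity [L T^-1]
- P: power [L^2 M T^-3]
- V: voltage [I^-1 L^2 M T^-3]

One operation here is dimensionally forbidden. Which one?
(C) P + V

(A) v₀ + at: v₀ [L T^-1] and at [L T^-1] — same dimensions ✓
(B) x + v·t: x [L] and v·t [L] — same dimensions ✓
(C) P + V: P [L^2 M T^-3] and V [I^-1 L^2 M T^-3] — different dimensions cannot be added/subtracted ✗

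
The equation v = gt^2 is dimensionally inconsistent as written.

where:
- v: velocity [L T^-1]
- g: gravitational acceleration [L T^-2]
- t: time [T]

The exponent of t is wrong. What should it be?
The exponent of t should be 1: v = gt

The LHS v has dimensions [L T^-1]; t has dimensions [T].
As written, the RHS gt^2 (exponent 2 on t) has dimensions [L], which does not match.
With exponent 1, the RHS gt has dimensions [L T^-1], matching the LHS.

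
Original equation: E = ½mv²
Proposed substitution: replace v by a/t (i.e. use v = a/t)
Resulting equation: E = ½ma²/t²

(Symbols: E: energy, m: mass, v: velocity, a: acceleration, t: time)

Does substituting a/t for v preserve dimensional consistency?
No

[v] = [L T^-1] and [a/t] = [L T^-3]. These differ, so the substitution replaces a quantity by one of different dimensions and the result E = ½ma²/t² has LHS [L^2 M T^-2] vs RHS [L^2 M T^-6] — inconsistent.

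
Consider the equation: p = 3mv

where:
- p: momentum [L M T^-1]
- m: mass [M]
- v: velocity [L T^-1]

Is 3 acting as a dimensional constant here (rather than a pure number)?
No

p has dimensions [L M T^-1] and mv already has dimensions [L M T^-1], so the equation balances without 3 contributing any dimensions. 3 is a pure (dimensionless) number; changing or removing it would not affect dimensional consistency.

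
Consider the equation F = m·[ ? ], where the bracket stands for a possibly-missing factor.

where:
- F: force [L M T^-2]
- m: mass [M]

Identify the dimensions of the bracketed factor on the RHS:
[L T^-2] — acceleration (e.g. a)

F has dimensions [L M T^-2]; m has dimensions [M].
The bracketed factor must supply [L M T^-2] / [M] = [L T^-2].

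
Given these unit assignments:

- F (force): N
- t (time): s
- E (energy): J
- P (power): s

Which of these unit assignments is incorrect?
P

The variable P (power) should have units W, not s.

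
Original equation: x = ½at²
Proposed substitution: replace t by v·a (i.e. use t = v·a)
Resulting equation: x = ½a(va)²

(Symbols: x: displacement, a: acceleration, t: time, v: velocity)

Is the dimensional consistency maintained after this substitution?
No

[t] = [T] and [v·a] = [L^2 T^-3]. These differ, so the substitution replaces a quantity by one of different dimensions and the result x = ½a(va)² has LHS [L] vs RHS [L^5 T^-8] — inconsistent.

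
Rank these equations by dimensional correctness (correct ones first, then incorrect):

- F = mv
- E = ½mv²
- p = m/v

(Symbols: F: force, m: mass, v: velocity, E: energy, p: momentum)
Dimensionally correct: E = ½mv²
Dimensionally incorrect: F = mv, p = m/v
Ordered (correct first, then incorrect): E = ½mv², F = mv, p = m/v

- F = mv: LHS [L M T^-2], RHS [L M T^-1] → incorrect ✗
- E = ½mv²: LHS [L^2 M T^-2], RHS [L^2 M T^-2] → correct ✓
- p = m/v: LHS [L M T^-1], RHS [L^-1 M T] → incorrect ✗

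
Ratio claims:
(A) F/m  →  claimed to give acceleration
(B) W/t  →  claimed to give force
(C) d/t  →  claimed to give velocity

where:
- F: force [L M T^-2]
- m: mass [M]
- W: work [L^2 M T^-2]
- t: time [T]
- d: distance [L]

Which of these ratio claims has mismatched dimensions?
(B) W/t does not give force

(A) F/m: [L T^-2] = acceleration [L T^-2] ✓
(B) W/t: [L^2 M T^-3] ≠ force [L M T^-2] ✗
(C) d/t: [L T^-1] = velocity [L T^-1] ✓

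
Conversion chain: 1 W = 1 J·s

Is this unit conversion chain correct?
The chain is incorrect (it contains an error).

Incorrect: Watt is J/s, not J·s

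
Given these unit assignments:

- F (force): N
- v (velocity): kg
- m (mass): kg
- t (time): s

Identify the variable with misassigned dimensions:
v

The variable v (velocity) should have units m/s, not kg.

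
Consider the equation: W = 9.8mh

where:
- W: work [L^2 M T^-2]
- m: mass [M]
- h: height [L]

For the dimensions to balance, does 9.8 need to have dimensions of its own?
Yes

W has dimensions [L^2 M T^-2], while mh alone has dimensions [L M]. For the equation to balance, the factor 9.8 must carry dimensions [L T^-2] — it is a dimensional constant (a numerical value of a physical quantity with its units suppressed), not a pure number.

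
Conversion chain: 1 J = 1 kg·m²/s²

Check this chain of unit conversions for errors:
The chain is correct (no errors).

Correct: Joule is defined as kg·m²/s²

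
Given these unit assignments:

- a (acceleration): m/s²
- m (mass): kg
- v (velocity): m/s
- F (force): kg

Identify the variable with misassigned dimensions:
F

The variable F (force) should have units N, not kg.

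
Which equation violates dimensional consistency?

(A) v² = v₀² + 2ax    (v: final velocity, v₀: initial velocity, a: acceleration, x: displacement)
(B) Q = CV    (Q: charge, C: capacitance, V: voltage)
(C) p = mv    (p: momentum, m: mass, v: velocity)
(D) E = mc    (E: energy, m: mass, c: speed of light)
(D) E = mc

The equation (D) E = mc is dimensionally incorrect.

LHS (E): [L^2 M T^-2]
RHS (mc): [L M T^-1] ✗

The dimensions do not match. The other three equations balance.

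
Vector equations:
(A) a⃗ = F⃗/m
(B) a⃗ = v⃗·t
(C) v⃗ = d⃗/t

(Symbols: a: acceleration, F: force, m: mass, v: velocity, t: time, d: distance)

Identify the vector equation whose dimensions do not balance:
(B) a⃗ = v⃗·t

(A) a⃗ = F⃗/m: LHS [L T^-2], RHS [L T^-2] ✓ — force (vector) divided by mass (scalar)
(B) a⃗ = v⃗·t: LHS [L T^-2], RHS [L] ✗ — acceleration is velocity per time; should be v⃗/t
(C) v⃗ = d⃗/t: LHS [L T^-1], RHS [L T^-1] ✓ — displacement (vector) divided by time (scalar)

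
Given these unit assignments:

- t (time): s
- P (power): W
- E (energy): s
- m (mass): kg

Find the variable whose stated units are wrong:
E

The variable E (energy) should have units J, not s.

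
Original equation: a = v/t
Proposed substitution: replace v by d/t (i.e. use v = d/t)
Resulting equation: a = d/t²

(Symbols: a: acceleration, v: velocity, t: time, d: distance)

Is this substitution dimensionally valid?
Yes

[v] = [L T^-1] and [d/t] = [L T^-1]. These match, so the substitution replaces a quantity by one of the same dimensions and the result a = d/t² has LHS [L T^-2] vs RHS [L T^-2] — still consistent.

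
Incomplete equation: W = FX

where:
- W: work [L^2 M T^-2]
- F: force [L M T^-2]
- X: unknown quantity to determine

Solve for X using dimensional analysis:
X = d (distance), dimensions [L]

W has dimensions [L^2 M T^-2]; the rest of the RHS (F) has dimensions [L M T^-2].
So X must have dimensions [L] — X = d (distance).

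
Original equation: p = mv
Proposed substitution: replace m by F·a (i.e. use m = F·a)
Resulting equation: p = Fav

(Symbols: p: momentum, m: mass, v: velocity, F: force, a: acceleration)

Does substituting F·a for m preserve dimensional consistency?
No

[m] = [M] and [F·a] = [L^2 M T^-4]. These differ, so the substitution replaces a quantity by one of different dimensions and the result p = Fav has LHS [L M T^-1] vs RHS [L^3 M T^-5] — inconsistent.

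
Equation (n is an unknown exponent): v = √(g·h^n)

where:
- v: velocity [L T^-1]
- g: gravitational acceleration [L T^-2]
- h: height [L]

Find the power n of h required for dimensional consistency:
n = 1

v has dimensions [L T^-1]; h has dimensions [L].
With n = 1: √(g·h^1) has dimensions [L T^-1], matching the LHS ✓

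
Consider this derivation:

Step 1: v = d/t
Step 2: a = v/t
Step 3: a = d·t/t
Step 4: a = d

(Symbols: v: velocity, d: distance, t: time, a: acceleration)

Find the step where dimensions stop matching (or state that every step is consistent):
Step 3

Step 1: v = d/t → LHS [L T^-1], RHS [L T^-1] ✓
Step 2: a = v/t → LHS [L T^-2], RHS [L T^-2] ✓
Step 3: a = d·t/t → LHS [L T^-2], RHS [L] ✗

The first dimensional inconsistency appears in step 3: a = d·t/t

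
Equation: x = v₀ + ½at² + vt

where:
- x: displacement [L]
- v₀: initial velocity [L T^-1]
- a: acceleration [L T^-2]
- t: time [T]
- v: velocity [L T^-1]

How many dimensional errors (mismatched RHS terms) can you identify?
1

LHS x: [L]
- v₀: [L T^-1] ✗
- ½at²: [L] ✓
- vt: [L] ✓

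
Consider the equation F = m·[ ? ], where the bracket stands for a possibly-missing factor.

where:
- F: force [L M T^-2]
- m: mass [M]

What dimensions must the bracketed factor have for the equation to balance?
[L T^-2] — acceleration (e.g. a)

F has dimensions [L M T^-2]; m has dimensions [M].
The bracketed factor must supply [L M T^-2] / [M] = [L T^-2].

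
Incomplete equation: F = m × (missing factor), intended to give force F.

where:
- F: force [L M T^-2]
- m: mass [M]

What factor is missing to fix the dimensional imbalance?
a (acceleration), dimensions [L T^-2]

F has dimensions [L M T^-2] and m has dimensions [M].
The missing factor must have dimensions [L M T^-2] / [M] = [L T^-2], i.e. acceleration (a).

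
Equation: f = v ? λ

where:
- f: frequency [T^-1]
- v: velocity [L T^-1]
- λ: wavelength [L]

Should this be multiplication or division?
division (÷): f = v ÷ λ

f [T^-1]; v [L T^-1]; λ [L].
v × λ → [L^2 T^-1] ✗
v ÷ λ → [T^-1] ✓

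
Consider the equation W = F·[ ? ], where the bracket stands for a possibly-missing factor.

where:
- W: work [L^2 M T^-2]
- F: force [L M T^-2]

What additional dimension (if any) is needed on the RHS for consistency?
[L] — length (e.g. a distance d)

W has dimensions [L^2 M T^-2]; F has dimensions [L M T^-2].
The bracketed factor must supply [L^2 M T^-2] / [L M T^-2] = [L].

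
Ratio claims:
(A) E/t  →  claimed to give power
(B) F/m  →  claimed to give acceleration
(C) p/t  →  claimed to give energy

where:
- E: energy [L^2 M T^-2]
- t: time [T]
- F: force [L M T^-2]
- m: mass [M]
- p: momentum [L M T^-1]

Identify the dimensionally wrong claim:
(C) p/t does not give energy

(A) E/t: [L^2 M T^-3] = power [L^2 M T^-3] ✓
(B) F/m: [L T^-2] = acceleration [L T^-2] ✓
(C) p/t: [L M T^-2] ≠ energy [L^2 M T^-2] ✗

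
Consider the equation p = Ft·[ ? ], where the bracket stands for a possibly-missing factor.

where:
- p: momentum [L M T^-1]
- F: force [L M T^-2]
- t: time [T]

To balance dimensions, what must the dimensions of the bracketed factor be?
Nothing is missing — the bracketed factor must be dimensionless.

p has dimensions [L M T^-1] and Ft already has dimensions [L M T^-1], so p = Ft is dimensionally complete.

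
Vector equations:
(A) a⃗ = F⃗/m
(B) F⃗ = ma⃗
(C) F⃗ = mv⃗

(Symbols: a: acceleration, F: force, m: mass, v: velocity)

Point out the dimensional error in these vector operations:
(C) F⃗ = mv⃗

(A) a⃗ = F⃗/m: LHS [L T^-2], RHS [L T^-2] ✓ — force (vector) divided by mass (scalar)
(B) F⃗ = ma⃗: LHS [L M T^-2], RHS [L M T^-2] ✓ — Force and acceleration are vectors, mass is a scalar
(C) F⃗ = mv⃗: LHS [L M T^-2], RHS [L M T^-1] ✗ — mass times velocity is momentum, not force; should be ma⃗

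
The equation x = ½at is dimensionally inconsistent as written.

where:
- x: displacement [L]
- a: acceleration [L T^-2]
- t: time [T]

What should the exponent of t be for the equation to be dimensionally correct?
The exponent of t should be 2: x = ½at^2

The LHS x has dimensions [L]; t has dimensions [T].
As written, the RHS ½at (exponent 1 on t) has dimensions [L T^-1], which does not match.
With exponent 2, the RHS ½at^2 has dimensions [L], matching the LHS.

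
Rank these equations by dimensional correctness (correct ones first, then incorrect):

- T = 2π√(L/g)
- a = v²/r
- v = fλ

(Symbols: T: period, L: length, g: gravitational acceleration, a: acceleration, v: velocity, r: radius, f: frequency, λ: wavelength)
Dimensionally correct: T = 2π√(L/g), a = v²/r, v = fλ
Dimensionally incorrect: none
Ordered (correct first, then incorrect): T = 2π√(L/g), a = v²/r, v = fλ

- T = 2π√(L/g): LHS [T], RHS [T] → correct ✓
- a = v²/r: LHS [L T^-2], RHS [L T^-2] → correct ✓
- v = fλ: LHS [L T^-1], RHS [L T^-1] → correct ✓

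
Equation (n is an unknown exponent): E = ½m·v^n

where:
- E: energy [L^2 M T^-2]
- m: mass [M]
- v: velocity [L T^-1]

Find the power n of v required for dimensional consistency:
n = 2

E has dimensions [L^2 M T^-2]; v has dimensions [L T^-1].
The rest of the RHS has dimensions [M], so v^n must supply [L^2 T^-2].
With n = 2: ½m·v^2 has dimensions [L^2 M T^-2], matching the LHS ✓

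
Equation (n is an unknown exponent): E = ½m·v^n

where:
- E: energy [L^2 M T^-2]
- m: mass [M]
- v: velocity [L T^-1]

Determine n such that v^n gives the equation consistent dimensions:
n = 2

E has dimensions [L^2 M T^-2]; v has dimensions [L T^-1].
The rest of the RHS has dimensions [M], so v^n must supply [L^2 T^-2].
With n = 2: ½m·v^2 has dimensions [L^2 M T^-2], matching the LHS ✓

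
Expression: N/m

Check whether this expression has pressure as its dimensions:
No

The expression N/m has dimensions [M T^-2], but pressure has dimensions [L^-1 M T^-2].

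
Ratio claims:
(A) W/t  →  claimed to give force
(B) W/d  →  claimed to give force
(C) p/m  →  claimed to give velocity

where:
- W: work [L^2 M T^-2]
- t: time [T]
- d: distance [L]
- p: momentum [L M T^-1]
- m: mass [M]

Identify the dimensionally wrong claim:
(A) W/t does not give force

(A) W/t: [L^2 M T^-3] ≠ force [L M T^-2] ✗
(B) W/d: [L M T^-2] = force [L M T^-2] ✓
(C) p/m: [L T^-1] = velocity [L T^-1] ✓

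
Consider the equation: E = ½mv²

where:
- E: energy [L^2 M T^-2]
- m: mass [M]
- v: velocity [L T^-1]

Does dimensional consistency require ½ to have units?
No

E has dimensions [L^2 M T^-2] and mv² already has dimensions [L^2 M T^-2], so the equation balances without ½ contributing any dimensions. ½ is a pure (dimensionless) number; changing or removing it would not affect dimensional consistency.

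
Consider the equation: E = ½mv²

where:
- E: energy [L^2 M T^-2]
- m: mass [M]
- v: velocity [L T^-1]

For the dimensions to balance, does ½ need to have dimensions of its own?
No

E has dimensions [L^2 M T^-2] and mv² already has dimensions [L^2 M T^-2], so the equation balances without ½ contributing any dimensions. ½ is a pure (dimensionless) number; changing or removing it would not affect dimensional consistency.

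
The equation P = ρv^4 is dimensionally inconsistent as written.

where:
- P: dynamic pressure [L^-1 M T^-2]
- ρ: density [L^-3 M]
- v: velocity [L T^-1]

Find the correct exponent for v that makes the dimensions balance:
The exponent of v should be 2: P = ρv^2

The LHS P has dimensions [L^-1 M T^-2]; v has dimensions [L T^-1].
As written, the RHS ρv^4 (exponent 4 on v) has dimensions [L M T^-4], which does not match.
With exponent 2, the RHS ρv^2 has dimensions [L^-1 M T^-2], matching the LHS.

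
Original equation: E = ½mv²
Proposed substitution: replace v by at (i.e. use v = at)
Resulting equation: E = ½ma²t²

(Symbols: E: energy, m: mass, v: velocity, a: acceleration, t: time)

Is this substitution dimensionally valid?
Yes

[v] = [L T^-1] and [at] = [L T^-1]. These match, so the substitution replaces a quantity by one of the same dimensions and the result E = ½ma²t² has LHS [L^2 M T^-2] vs RHS [L^2 M T^-2] — still consistent.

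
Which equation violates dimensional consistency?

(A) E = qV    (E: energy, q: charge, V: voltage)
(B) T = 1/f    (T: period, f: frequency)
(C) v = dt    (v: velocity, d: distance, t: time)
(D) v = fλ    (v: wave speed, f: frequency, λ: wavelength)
(C) v = dt

The equation (C) v = dt is dimensionally incorrect.

LHS (v): [L T^-1]
RHS (dt): [L T] ✗

The dimensions do not match. The other three equations balance.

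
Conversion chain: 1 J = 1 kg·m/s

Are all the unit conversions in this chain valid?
The chain is incorrect (it contains an error).

Incorrect: Joule is kg·m²/s², not kg·m/s (that is momentum)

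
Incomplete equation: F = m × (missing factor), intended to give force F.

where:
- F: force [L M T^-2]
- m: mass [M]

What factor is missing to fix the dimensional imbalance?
a (acceleration), dimensions [L T^-2]

F has dimensions [L M T^-2] and m has dimensions [M].
The missing factor must have dimensions [L M T^-2] / [M] = [L T^-2], i.e. acceleration (a).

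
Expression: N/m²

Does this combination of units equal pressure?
Yes

The expression N/m² has dimensions [L^-1 M T^-2], which is exactly pressure [L^-1 M T^-2].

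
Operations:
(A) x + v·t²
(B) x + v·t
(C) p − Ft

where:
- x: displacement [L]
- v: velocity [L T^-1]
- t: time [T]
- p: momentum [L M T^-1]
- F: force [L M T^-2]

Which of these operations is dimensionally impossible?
(A) x + v·t²

(A) x + v·t²: x [L] and v·t² [L T] — different dimensions cannot be added/subtracted ✗
(B) x + v·t: x [L] and v·t [L] — same dimensions ✓
(C) p − Ft: p [L M T^-1] and Ft [L M T^-1] — same dimensions ✓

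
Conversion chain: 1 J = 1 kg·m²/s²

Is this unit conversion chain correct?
The chain is correct (no errors).

Correct: Joule is defined as kg·m²/s²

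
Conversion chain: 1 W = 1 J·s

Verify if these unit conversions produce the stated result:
The chain is incorrect (it contains an error).

Incorrect: Watt is J/s, not J·s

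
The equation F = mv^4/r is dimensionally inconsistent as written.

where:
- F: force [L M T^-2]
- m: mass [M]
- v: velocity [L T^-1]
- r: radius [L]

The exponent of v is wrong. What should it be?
The exponent of v should be 2: F = mv^2/r

The LHS F has dimensions [L M T^-2]; v has dimensions [L T^-1].
As written, the RHS mv^4/r (exponent 4 on v) has dimensions [L^3 M T^-4], which does not match.
With exponent 2, the RHS mv^2/r has dimensions [L M T^-2], matching the LHS.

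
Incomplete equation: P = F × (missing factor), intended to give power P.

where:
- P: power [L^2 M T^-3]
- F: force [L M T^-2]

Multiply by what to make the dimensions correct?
v (velocity), dimensions [L T^-1]

P has dimensions [L^2 M T^-3] and F has dimensions [L M T^-2].
The missing factor must have dimensions [L^2 M T^-3] / [L M T^-2] = [L T^-1], i.e. velocity (v).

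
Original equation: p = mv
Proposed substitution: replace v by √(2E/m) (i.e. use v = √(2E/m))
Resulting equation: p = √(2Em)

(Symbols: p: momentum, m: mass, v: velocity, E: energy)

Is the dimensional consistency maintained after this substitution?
Yes

[v] = [L T^-1] and [√(2E/m)] = [L T^-1]. These match, so the substitution replaces a quantity by one of the same dimensions and the result p = √(2Em) has LHS [L M T^-1] vs RHS [L M T^-1] — still consistent.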